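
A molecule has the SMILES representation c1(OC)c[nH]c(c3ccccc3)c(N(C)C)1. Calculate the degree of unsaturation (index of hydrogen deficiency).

Atom tally by fragment:
  pyrrole ring core → C:4 H:5 N:1
  (− 3 ring H displaced by substituents)
  + OCH3 → C:1 H:3 O:1
  + C6H5 → C:6 H:5
  + N(CH3)2 → N:1 C:2 H:6
Element totals:
  C: 13
  H: 16
  N: 2
  O: 1
Molecular formula: C13H16N2O.
DoU = (2C + 2 + N − H − X) / 2 = (2·13 + 2 + 2 − 16 − 0) / 2 = 7.

7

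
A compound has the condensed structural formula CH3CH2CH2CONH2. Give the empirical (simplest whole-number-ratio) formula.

C4H9NO

Element totals:
  C: 4
  H: 9
  N: 1
  O: 1
Molecular formula: C4H9NO.
gcd of subscripts (4, 9, 1, 1) = 1, so the empirical formula equals the molecular formula.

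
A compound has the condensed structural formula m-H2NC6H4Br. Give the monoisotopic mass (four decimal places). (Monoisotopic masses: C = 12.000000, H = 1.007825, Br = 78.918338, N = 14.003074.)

170.9684

Atom tally by fragment:
  benzene ring core → C:6 H:6
  (− 2 ring H displaced by substituents)
  + NH2 → N:1 H:2
  + Br → Br:1
Element totals:
  C: 6
  H: 6
  Br: 1
  N: 1
Molecular formula: C6H6BrN.
  M = 6(12.0) + 6(1.007825) + 78.918338 + 14.003074
    = 72.000000 + 6.046950 + 78.918338 + 14.003074 = 170.968362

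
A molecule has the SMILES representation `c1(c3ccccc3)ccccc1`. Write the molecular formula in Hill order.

C12H10

Atom tally by fragment:
  benzene ring core → C:6 H:6
  (− 1 ring H displaced by substituents)
  + C6H5 → C:6 H:5
Element totals:
  C: 12
  H: 10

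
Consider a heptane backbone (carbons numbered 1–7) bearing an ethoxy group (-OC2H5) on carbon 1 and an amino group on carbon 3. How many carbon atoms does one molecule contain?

Atom tally by fragment:
  C2H5OCH2 → C:3 H:7 O:1
  CH2 → C:1 H:2
  CH(NH2) → C:1 H:3 N:1
  CH2 → C:1 H:2
  CH2 → C:1 H:2
  CH2 → C:1 H:2
  CH3 → C:1 H:3
Element totals:
  C: 9
  H: 21
  N: 1
  O: 1

9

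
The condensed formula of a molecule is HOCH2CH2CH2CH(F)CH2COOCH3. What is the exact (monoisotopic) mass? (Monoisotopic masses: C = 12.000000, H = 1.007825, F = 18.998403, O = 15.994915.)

Atom tally by fragment:
  HOCH2 → C:1 H:3 O:1
  CH2 → C:1 H:2
  CH2 → C:1 H:2
  CH(F) → C:1 H:1 F:1
  CH2COOCH3 → C:3 H:5 O:2
Element totals:
  C: 7
  H: 13
  F: 1
  O: 3
Molecular formula: C7H13FO3.
  M = 7(12.0) + 13(1.007825) + 18.998403 + 3(15.994915)
    = 84.000000 + 13.101725 + 18.998403 + 47.984745 = 164.084873

164.0849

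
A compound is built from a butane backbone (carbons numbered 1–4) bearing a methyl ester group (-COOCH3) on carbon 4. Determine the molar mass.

Atom tally by fragment:
  CH3 → C:1 H:3
  CH2 → C:1 H:2
  CH2 → C:1 H:2
  CH2COOCH3 → C:3 H:5 O:2
Element totals:
  C: 6
  H: 12
  O: 2
Molecular formula: C6H12O2.
  M = 6(12.011) + 12(1.008) + 2(15.999)
    = 72.066 + 12.096 + 31.998 = 116.160

116.16 g/mol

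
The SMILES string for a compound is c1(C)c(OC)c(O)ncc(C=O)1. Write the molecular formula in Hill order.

Atom tally by fragment:
  pyridine ring core → C:5 H:5 N:1
  (− 4 ring H displaced by substituents)
  + CH3 → C:1 H:3
  + OCH3 → C:1 H:3 O:1
  + OH → O:1 H:1
  + CHO → C:1 H:1 O:1
Element totals:
  C: 8
  H: 9
  N: 1
  O: 3

C8H9NO3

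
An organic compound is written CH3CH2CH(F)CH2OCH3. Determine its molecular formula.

C5H11FO

Atom tally by fragment:
  CH3 → C:1 H:3
  CH2 → C:1 H:2
  CH(F) → C:1 H:1 F:1
  CH2OCH3 → C:2 H:5 O:1
Element totals:
  C: 5
  H: 11
  F: 1
  O: 1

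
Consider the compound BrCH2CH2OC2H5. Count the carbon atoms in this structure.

Element totals:
  C: 4
  H: 9
  Br: 1
  O: 1

4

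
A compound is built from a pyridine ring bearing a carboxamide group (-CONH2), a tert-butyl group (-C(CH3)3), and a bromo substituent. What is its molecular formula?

C10H13BrN2O

Atom tally by fragment:
  pyridine ring core → C:5 H:5 N:1
  (− 3 ring H displaced by substituents)
  + CONH2 → C:1 H:2 O:1 N:1
  + C(CH3)3 → C:4 H:9
  + Br → Br:1
Element totals:
  C: 10
  H: 13
  Br: 1
  N: 2
  O: 1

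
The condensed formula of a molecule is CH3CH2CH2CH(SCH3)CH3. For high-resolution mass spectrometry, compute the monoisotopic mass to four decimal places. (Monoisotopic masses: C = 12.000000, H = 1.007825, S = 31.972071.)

118.0816

Element totals:
  C: 6
  H: 14
  S: 1
Molecular formula: C6H14S.
  M = 6(12.0) + 14(1.007825) + 31.972071
    = 72.000000 + 14.109550 + 31.972071 = 118.081621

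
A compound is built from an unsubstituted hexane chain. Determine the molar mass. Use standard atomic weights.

86.18 g/mol

Atom tally by fragment:
  CH3 → C:1 H:3
  CH2 → C:1 H:2
  CH2 → C:1 H:2
  CH2 → C:1 H:2
  CH2 → C:1 H:2
  CH3 → C:1 H:3
Element totals:
  C: 6
  H: 14
Molecular formula: C6H14.
  M = 6(12.011) + 14(1.008)
    = 72.066 + 14.112 = 86.178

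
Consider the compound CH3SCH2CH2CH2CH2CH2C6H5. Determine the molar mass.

Element totals:
  C: 12
  H: 18
  S: 1
Molecular formula: C12H18S.
  M = 12(12.011) + 18(1.008) + 32.06
    = 144.132 + 18.144 + 32.060 = 194.336

194.34 g/mol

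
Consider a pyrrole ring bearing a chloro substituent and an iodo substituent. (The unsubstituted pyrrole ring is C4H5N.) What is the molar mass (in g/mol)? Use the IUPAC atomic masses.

227.43 g/mol

Atom tally by fragment:
  pyrrole ring core → C:4 H:5 N:1
  (− 2 ring H displaced by substituents)
  + Cl → Cl:1
  + I → I:1
Element totals:
  C: 4
  H: 3
  Cl: 1
  I: 1
  N: 1
Molecular formula: C4H3ClIN.
  M = 4(12.011) + 3(1.008) + 35.45 + 126.904 + 14.007
    = 48.044 + 3.024 + 35.450 + 126.904 + 14.007 = 227.429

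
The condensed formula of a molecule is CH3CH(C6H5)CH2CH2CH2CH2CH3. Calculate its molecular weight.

176.30 g/mol

Atom tally by fragment:
  CH3 → C:1 H:3
  CH(C6H5) → C:7 H:6
  CH2 → C:1 H:2
  CH2 → C:1 H:2
  CH2 → C:1 H:2
  CH2 → C:1 H:2
  CH3 → C:1 H:3
Element totals:
  C: 13
  H: 20
Molecular formula: C13H20.
  M = 13(12.011) + 20(1.008)
    = 156.143 + 20.160 = 176.303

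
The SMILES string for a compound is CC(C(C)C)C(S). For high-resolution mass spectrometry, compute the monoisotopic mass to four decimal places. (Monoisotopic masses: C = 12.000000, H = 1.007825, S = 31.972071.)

Atom tally by fragment:
  CH3 → C:1 H:3
  CH(CH(CH3)2) → C:4 H:8
  CH2SH → C:1 H:3 S:1
Element totals:
  C: 6
  H: 14
  S: 1
Molecular formula: C6H14S.
  M = 6(12.0) + 14(1.007825) + 31.972071
    = 72.000000 + 14.109550 + 31.972071 = 118.081621

118.0816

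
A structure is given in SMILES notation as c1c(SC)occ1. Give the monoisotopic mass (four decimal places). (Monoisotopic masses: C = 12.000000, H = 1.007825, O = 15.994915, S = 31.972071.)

Atom tally by fragment:
  furan ring core → C:4 H:4 O:1
  (− 1 ring H displaced by substituents)
  + SCH3 → C:1 H:3 S:1
Element totals:
  C: 5
  H: 6
  O: 1
  S: 1
Molecular formula: C5H6OS.
  M = 5(12.0) + 6(1.007825) + 15.994915 + 31.972071
    = 60.000000 + 6.046950 + 15.994915 + 31.972071 = 114.013936

114.0139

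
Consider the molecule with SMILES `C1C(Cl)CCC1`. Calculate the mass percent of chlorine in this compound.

33.90%

Atom tally by fragment:
  cyclopentane ring core → C:5 H:10
  (− 1 ring H displaced by substituents)
  + Cl → Cl:1
Element totals:
  C: 5
  H: 9
  Cl: 1
Molecular formula: C5H9Cl.
Molar mass = 104.577 g/mol.
Mass from Cl: 1 × 35.45 = 35.450 g/mol.
%Cl = 35.450 / 104.577 × 100 = 33.90%.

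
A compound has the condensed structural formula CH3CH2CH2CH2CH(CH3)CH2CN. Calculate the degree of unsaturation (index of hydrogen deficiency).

2

Atom tally by fragment:
  CH3 → C:1 H:3
  CH2 → C:1 H:2
  CH2 → C:1 H:2
  CH2 → C:1 H:2
  CH(CH3) → C:2 H:4
  CH2CN → C:2 H:2 N:1
Element totals:
  C: 8
  H: 15
  N: 1
Molecular formula: C8H15N.
DoU = (2C + 2 + N − H − X) / 2 = (2·8 + 2 + 1 − 15 − 0) / 2 = 2.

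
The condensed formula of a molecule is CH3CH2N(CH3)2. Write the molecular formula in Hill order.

Atom tally by fragment:
  CH3 → C:1 H:3
  CH2N(CH3)2 → C:3 H:8 N:1
Element totals:
  C: 4
  H: 11
  N: 1

C4H11N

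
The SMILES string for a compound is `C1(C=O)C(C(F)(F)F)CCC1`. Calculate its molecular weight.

166.14 g/mol

Atom tally by fragment:
  cyclopentane ring core → C:5 H:10
  (− 2 ring H displaced by substituents)
  + CHO → C:1 H:1 O:1
  + CF3 → C:1 F:3
Element totals:
  C: 7
  H: 9
  F: 3
  O: 1
Molecular formula: C7H9F3O.
  M = 7(12.011) + 9(1.008) + 3(18.998) + 15.999
    = 84.077 + 9.072 + 56.994 + 15.999 = 166.142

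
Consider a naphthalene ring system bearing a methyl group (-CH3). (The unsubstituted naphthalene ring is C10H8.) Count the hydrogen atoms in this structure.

10

Atom tally by fragment:
  naphthalene ring system core → C:10 H:8
  (− 1 ring H displaced by substituents)
  + CH3 → C:1 H:3
Element totals:
  C: 11
  H: 10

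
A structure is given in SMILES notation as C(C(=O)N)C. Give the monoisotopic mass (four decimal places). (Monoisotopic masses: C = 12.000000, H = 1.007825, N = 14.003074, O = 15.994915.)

73.0528

Atom tally by fragment:
  H2NOCCH2 → C:2 H:4 O:1 N:1
  CH3 → C:1 H:3
Element totals:
  C: 3
  H: 7
  N: 1
  O: 1
Molecular formula: C3H7NO.
  M = 3(12.0) + 7(1.007825) + 14.003074 + 15.994915
    = 36.000000 + 7.054775 + 14.003074 + 15.994915 = 73.052764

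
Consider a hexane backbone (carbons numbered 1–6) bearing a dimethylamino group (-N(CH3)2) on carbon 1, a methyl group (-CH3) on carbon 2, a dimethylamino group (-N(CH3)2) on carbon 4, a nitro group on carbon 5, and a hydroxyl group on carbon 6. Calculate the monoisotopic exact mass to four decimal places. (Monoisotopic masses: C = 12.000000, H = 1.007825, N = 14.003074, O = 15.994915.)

247.1896

Atom tally by fragment:
  (CH3)2NCH2 → C:3 H:8 N:1
  CH(CH3) → C:2 H:4
  CH2 → C:1 H:2
  CH(N(CH3)2) → C:3 H:7 N:1
  CH(NO2) → C:1 H:1 N:1 O:2
  CH2OH → C:1 H:3 O:1
Element totals:
  C: 11
  H: 25
  N: 3
  O: 3
Molecular formula: C11H25N3O3.
  M = 11(12.0) + 25(1.007825) + 3(14.003074) + 3(15.994915)
    = 132.000000 + 25.195625 + 42.009222 + 47.984745 = 247.189592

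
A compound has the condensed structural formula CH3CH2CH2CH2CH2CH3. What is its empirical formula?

C3H7

Atom tally by fragment:
  CH3 → C:1 H:3
  CH2 → C:1 H:2
  CH2 → C:1 H:2
  CH2 → C:1 H:2
  CH2 → C:1 H:2
  CH3 → C:1 H:3
Element totals:
  C: 6
  H: 14
Molecular formula: C6H14.
gcd of subscripts = 2; dividing each by 2:
  C: 6/2 = 3
  H: 14/2 = 7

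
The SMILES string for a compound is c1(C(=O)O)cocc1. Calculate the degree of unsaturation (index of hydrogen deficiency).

4

Atom tally by fragment:
  furan ring core → C:4 H:4 O:1
  (− 1 ring H displaced by substituents)
  + COOH → C:1 H:1 O:2
Element totals:
  C: 5
  H: 4
  O: 3
Molecular formula: C5H4O3.
DoU = (2C + 2 + N − H − X) / 2 = (2·5 + 2 + 0 − 4 − 0) / 2 = 4.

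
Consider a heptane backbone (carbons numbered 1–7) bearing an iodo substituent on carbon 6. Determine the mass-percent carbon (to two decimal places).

37.19%

Atom tally by fragment:
  CH3 → C:1 H:3
  CH2 → C:1 H:2
  CH2 → C:1 H:2
  CH2 → C:1 H:2
  CH2 → C:1 H:2
  CH(I) → C:1 H:1 I:1
  CH3 → C:1 H:3
Element totals:
  C: 7
  H: 15
  I: 1
Molecular formula: C7H15I.
Molar mass = 226.101 g/mol.
Mass from C: 7 × 12.011 = 84.077 g/mol.
%C = 84.077 / 226.101 × 100 = 37.19%.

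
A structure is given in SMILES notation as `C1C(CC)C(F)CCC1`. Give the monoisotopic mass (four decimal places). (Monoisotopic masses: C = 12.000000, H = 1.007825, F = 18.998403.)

130.1158

Atom tally by fragment:
  cyclohexane ring core → C:6 H:12
  (− 2 ring H displaced by substituents)
  + C2H5 → C:2 H:5
  + F → F:1
Element totals:
  C: 8
  H: 15
  F: 1
Molecular formula: C8H15F.
  M = 8(12.0) + 15(1.007825) + 18.998403
    = 96.000000 + 15.117375 + 18.998403 = 130.115778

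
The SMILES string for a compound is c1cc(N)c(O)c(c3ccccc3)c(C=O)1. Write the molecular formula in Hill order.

Atom tally by fragment:
  benzene ring core → C:6 H:6
  (− 4 ring H displaced by substituents)
  + NH2 → N:1 H:2
  + OH → O:1 H:1
  + C6H5 → C:6 H:5
  + CHO → C:1 H:1 O:1
Element totals:
  C: 13
  H: 11
  N: 1
  O: 2

C13H11NO2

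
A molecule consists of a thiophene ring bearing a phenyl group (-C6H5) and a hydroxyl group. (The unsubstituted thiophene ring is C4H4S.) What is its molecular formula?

Atom tally by fragment:
  thiophene ring core → C:4 H:4 S:1
  (− 2 ring H displaced by substituents)
  + C6H5 → C:6 H:5
  + OH → O:1 H:1
Element totals:
  C: 10
  H: 8
  O: 1
  S: 1

C10H8OS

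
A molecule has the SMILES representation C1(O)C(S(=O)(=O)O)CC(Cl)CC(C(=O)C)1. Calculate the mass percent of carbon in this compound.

Atom tally by fragment:
  cyclohexane ring core → C:6 H:12
  (− 4 ring H displaced by substituents)
  + OH → O:1 H:1
  + SO3H → S:1 O:3 H:1
  + Cl → Cl:1
  + COCH3 → C:2 H:3 O:1
Element totals:
  C: 8
  H: 13
  Cl: 1
  O: 5
  S: 1
Molecular formula: C8H13ClO5S.
Molar mass = 256.697 g/mol.
Mass from C: 8 × 12.011 = 96.088 g/mol.
%C = 96.088 / 256.697 × 100 = 37.43%.

37.43%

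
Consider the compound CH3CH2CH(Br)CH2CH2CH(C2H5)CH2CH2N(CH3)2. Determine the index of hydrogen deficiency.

Atom tally by fragment:
  CH3 → C:1 H:3
  CH2 → C:1 H:2
  CH(Br) → C:1 H:1 Br:1
  CH2 → C:1 H:2
  CH2 → C:1 H:2
  CH(C2H5) → C:3 H:6
  CH2 → C:1 H:2
  CH2N(CH3)2 → C:3 H:8 N:1
Element totals:
  C: 12
  H: 26
  Br: 1
  N: 1
Molecular formula: C12H26BrN.
DoU = (2C + 2 + N − H − X) / 2 = (2·12 + 2 + 1 − 26 − 1) / 2 = 0.

0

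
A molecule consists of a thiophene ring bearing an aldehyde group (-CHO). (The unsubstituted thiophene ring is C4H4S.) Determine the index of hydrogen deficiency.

Atom tally by fragment:
  thiophene ring core → C:4 H:4 S:1
  (− 1 ring H displaced by substituents)
  + CHO → C:1 H:1 O:1
Element totals:
  C: 5
  H: 4
  O: 1
  S: 1
Molecular formula: C5H4OS.
DoU = (2C + 2 + N − H − X) / 2 = (2·5 + 2 + 0 − 4 − 0) / 2 = 4.

4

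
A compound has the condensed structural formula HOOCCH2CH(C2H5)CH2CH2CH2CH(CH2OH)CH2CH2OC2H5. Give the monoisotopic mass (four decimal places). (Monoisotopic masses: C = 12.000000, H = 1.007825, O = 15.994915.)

Atom tally by fragment:
  HOOCCH2 → C:2 H:3 O:2
  CH(C2H5) → C:3 H:6
  CH2 → C:1 H:2
  CH2 → C:1 H:2
  CH2 → C:1 H:2
  CH(CH2OH) → C:2 H:4 O:1
  CH2 → C:1 H:2
  CH2OC2H5 → C:3 H:7 O:1
Element totals:
  C: 14
  H: 28
  O: 4
Molecular formula: C14H28O4.
  M = 14(12.0) + 28(1.007825) + 4(15.994915)
    = 168.000000 + 28.219100 + 63.979660 = 260.198760

260.1988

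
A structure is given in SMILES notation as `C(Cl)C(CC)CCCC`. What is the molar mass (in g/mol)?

Atom tally by fragment:
  ClCH2 → C:1 H:2 Cl:1
  CH(C2H5) → C:3 H:6
  CH2 → C:1 H:2
  CH2 → C:1 H:2
  CH2 → C:1 H:2
  CH3 → C:1 H:3
Element totals:
  C: 8
  H: 17
  Cl: 1
Molecular formula: C8H17Cl.
  M = 8(12.011) + 17(1.008) + 35.45
    = 96.088 + 17.136 + 35.450 = 148.674

148.67 g/mol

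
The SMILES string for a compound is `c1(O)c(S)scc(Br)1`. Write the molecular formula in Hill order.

C4H3BrOS2

Atom tally by fragment:
  thiophene ring core → C:4 H:4 S:1
  (− 3 ring H displaced by substituents)
  + OH → O:1 H:1
  + SH → S:1 H:1
  + Br → Br:1
Element totals:
  C: 4
  H: 3
  Br: 1
  O: 1
  S: 2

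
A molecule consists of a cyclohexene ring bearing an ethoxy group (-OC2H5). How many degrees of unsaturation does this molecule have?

Atom tally by fragment:
  cyclohexene ring core → C:6 H:10
  (− 1 ring H displaced by substituents)
  + OC2H5 → C:2 H:5 O:1
Element totals:
  C: 8
  H: 14
  O: 1
Molecular formula: C8H14O.
DoU = (2C + 2 + N − H − X) / 2 = (2·8 + 2 + 0 − 14 − 0) / 2 = 2.

2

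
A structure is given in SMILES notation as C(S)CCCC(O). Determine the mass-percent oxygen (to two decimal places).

13.31%

Atom tally by fragment:
  HSCH2 → C:1 H:3 S:1
  CH2 → C:1 H:2
  CH2 → C:1 H:2
  CH2 → C:1 H:2
  CH2OH → C:1 H:3 O:1
Element totals:
  C: 5
  H: 12
  O: 1
  S: 1
Molecular formula: C5H12OS.
Molar mass = 120.210 g/mol.
Mass from O: 1 × 15.999 = 15.999 g/mol.
%O = 15.999 / 120.210 × 100 = 13.31%.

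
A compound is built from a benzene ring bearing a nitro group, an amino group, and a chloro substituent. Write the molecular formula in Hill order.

Atom tally by fragment:
  benzene ring core → C:6 H:6
  (− 3 ring H displaced by substituents)
  + NO2 → N:1 O:2
  + NH2 → N:1 H:2
  + Cl → Cl:1
Element totals:
  C: 6
  H: 5
  Cl: 1
  N: 2
  O: 2

C6H5ClN2O2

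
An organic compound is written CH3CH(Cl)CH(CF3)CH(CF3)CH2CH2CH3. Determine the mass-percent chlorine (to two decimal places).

13.10%

Element totals:
  C: 9
  H: 13
  Cl: 1
  F: 6
Molecular formula: C9H13ClF6.
Molar mass = 270.641 g/mol.
Mass from Cl: 1 × 35.45 = 35.450 g/mol.
%Cl = 35.450 / 270.641 × 100 = 13.10%.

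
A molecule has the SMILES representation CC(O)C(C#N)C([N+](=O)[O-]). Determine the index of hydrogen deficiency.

3

Atom tally by fragment:
  CH3 → C:1 H:3
  CH(OH) → C:1 H:2 O:1
  CH(CN) → C:2 H:1 N:1
  CH2NO2 → C:1 H:2 N:1 O:2
Element totals:
  C: 5
  H: 8
  N: 2
  O: 3
Molecular formula: C5H8N2O3.
DoU = (2C + 2 + N − H − X) / 2 = (2·5 + 2 + 2 − 8 − 0) / 2 = 3.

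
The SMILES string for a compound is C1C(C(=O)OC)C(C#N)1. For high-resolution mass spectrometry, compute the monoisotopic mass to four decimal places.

Atom tally by fragment:
  cyclopropane ring core → C:3 H:6
  (− 2 ring H displaced by substituents)
  + COOCH3 → C:2 H:3 O:2
  + CN → C:1 N:1
Element totals:
  C: 6
  H: 7
  N: 1
  O: 2
Molecular formula: C6H7NO2.
  M = 6(12.0) + 7(1.007825) + 14.003074 + 2(15.994915)
    = 72.000000 + 7.054775 + 14.003074 + 31.989830 = 125.047679

125.0477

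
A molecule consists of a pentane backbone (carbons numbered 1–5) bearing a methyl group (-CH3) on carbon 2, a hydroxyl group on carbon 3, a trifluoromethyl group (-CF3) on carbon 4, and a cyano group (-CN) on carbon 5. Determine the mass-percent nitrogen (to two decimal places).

Atom tally by fragment:
  CH3 → C:1 H:3
  CH(CH3) → C:2 H:4
  CH(OH) → C:1 H:2 O:1
  CH(CF3) → C:2 H:1 F:3
  CH2CN → C:2 H:2 N:1
Element totals:
  C: 8
  H: 12
  F: 3
  N: 1
  O: 1
Molecular formula: C8H12F3NO.
Molar mass = 195.184 g/mol.
Mass from N: 1 × 14.007 = 14.007 g/mol.
%N = 14.007 / 195.184 × 100 = 7.18%.

7.18%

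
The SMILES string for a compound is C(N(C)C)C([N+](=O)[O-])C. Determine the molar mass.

Atom tally by fragment:
  (CH3)2NCH2 → C:3 H:8 N:1
  CH(NO2) → C:1 H:1 N:1 O:2
  CH3 → C:1 H:3
Element totals:
  C: 5
  H: 12
  N: 2
  O: 2
Molecular formula: C5H12N2O2.
  M = 5(12.011) + 12(1.008) + 2(14.007) + 2(15.999)
    = 60.055 + 12.096 + 28.014 + 31.998 = 132.163

132.16 g/mol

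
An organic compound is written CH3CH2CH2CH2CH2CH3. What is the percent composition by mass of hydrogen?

16.38%

Atom tally by fragment:
  CH3 → C:1 H:3
  CH2 → C:1 H:2
  CH2 → C:1 H:2
  CH2 → C:1 H:2
  CH2 → C:1 H:2
  CH3 → C:1 H:3
Element totals:
  C: 6
  H: 14
Molecular formula: C6H14.
Molar mass = 86.178 g/mol.
Mass from H: 14 × 1.008 = 14.112 g/mol.
%H = 14.112 / 86.178 × 100 = 16.38%.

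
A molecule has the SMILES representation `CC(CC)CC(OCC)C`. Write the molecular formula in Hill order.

Atom tally by fragment:
  CH3 → C:1 H:3
  CH(C2H5) → C:3 H:6
  CH2 → C:1 H:2
  CH(OC2H5) → C:3 H:6 O:1
  CH3 → C:1 H:3
Element totals:
  C: 9
  H: 20
  O: 1

C9H20O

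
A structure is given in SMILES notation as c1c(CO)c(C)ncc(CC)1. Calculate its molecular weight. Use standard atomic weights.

151.21 g/mol

Atom tally by fragment:
  pyridine ring core → C:5 H:5 N:1
  (− 3 ring H displaced by substituents)
  + CH2OH → C:1 H:3 O:1
  + CH3 → C:1 H:3
  + C2H5 → C:2 H:5
Element totals:
  C: 9
  H: 13
  N: 1
  O: 1
Molecular formula: C9H13NO.
  M = 9(12.011) + 13(1.008) + 14.007 + 15.999
    = 108.099 + 13.104 + 14.007 + 15.999 = 151.209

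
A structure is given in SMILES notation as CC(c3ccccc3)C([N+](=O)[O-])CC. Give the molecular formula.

Atom tally by fragment:
  CH3 → C:1 H:3
  CH(C6H5) → C:7 H:6
  CH(NO2) → C:1 H:1 N:1 O:2
  CH2 → C:1 H:2
  CH3 → C:1 H:3
Element totals:
  C: 11
  H: 15
  N: 1
  O: 2

C11H15NO2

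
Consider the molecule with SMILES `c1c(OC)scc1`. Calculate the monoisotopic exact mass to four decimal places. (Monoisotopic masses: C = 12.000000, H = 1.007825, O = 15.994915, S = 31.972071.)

114.0139

Atom tally by fragment:
  thiophene ring core → C:4 H:4 S:1
  (− 1 ring H displaced by substituents)
  + OCH3 → C:1 H:3 O:1
Element totals:
  C: 5
  H: 6
  O: 1
  S: 1
Molecular formula: C5H6OS.
  M = 5(12.0) + 6(1.007825) + 15.994915 + 31.972071
    = 60.000000 + 6.046950 + 15.994915 + 31.972071 = 114.013936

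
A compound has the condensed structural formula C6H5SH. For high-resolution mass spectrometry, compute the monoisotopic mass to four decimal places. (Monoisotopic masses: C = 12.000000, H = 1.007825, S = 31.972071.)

Atom tally by fragment:
  benzene ring core → C:6 H:6
  (− 1 ring H displaced by substituents)
  + SH → S:1 H:1
Element totals:
  C: 6
  H: 6
  S: 1
Molecular formula: C6H6S.
  M = 6(12.0) + 6(1.007825) + 31.972071
    = 72.000000 + 6.046950 + 31.972071 = 110.019021

110.0190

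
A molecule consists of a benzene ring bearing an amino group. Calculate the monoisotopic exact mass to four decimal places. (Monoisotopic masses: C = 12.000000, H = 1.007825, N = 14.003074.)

Atom tally by fragment:
  benzene ring core → C:6 H:6
  (− 1 ring H displaced by substituents)
  + NH2 → N:1 H:2
Element totals:
  C: 6
  H: 7
  N: 1
Molecular formula: C6H7N.
  M = 6(12.0) + 7(1.007825) + 14.003074
    = 72.000000 + 7.054775 + 14.003074 = 93.057849

93.0578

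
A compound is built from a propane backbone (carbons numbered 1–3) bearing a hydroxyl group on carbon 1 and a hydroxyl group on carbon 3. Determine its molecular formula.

Atom tally by fragment:
  HOCH2 → C:1 H:3 O:1
  CH2 → C:1 H:2
  CH2OH → C:1 H:3 O:1
Element totals:
  C: 3
  H: 8
  O: 2

C3H8O2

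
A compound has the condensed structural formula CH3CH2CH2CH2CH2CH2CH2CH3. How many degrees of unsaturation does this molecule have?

0

Element totals:
  C: 8
  H: 18
Molecular formula: C8H18.
DoU = (2C + 2 + N − H − X) / 2 = (2·8 + 2 + 0 − 18 − 0) / 2 = 0.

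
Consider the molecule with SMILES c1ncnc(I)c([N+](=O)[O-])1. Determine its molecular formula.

Atom tally by fragment:
  pyrimidine ring core → C:4 H:4 N:2
  (− 2 ring H displaced by substituents)
  + I → I:1
  + NO2 → N:1 O:2
Element totals:
  C: 4
  H: 2
  I: 1
  N: 3
  O: 2

C4H2IN3O2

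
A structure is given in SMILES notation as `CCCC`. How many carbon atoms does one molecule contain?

Atom tally by fragment:
  CH3 → C:1 H:3
  CH2 → C:1 H:2
  CH2 → C:1 H:2
  CH3 → C:1 H:3
Element totals:
  C: 4
  H: 10

4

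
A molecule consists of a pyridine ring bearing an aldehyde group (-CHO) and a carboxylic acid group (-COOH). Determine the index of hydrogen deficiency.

Atom tally by fragment:
  pyridine ring core → C:5 H:5 N:1
  (− 2 ring H displaced by substituents)
  + CHO → C:1 H:1 O:1
  + COOH → C:1 H:1 O:2
Element totals:
  C: 7
  H: 5
  N: 1
  O: 3
Molecular formula: C7H5NO3.
DoU = (2C + 2 + N − H − X) / 2 = (2·7 + 2 + 1 − 5 − 0) / 2 = 6.

6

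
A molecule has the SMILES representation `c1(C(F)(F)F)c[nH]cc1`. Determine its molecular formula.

Atom tally by fragment:
  pyrrole ring core → C:4 H:5 N:1
  (− 1 ring H displaced by substituents)
  + CF3 → C:1 F:3
Element totals:
  C: 5
  H: 4
  F: 3
  N: 1

C5H4F3N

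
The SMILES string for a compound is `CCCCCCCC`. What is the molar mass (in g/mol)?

114.23 g/mol

Atom tally by fragment:
  CH3 → C:1 H:3
  CH2 → C:1 H:2
  CH2 → C:1 H:2
  CH2 → C:1 H:2
  CH2 → C:1 H:2
  CH2 → C:1 H:2
  CH2 → C:1 H:2
  CH3 → C:1 H:3
Element totals:
  C: 8
  H: 18
Molecular formula: C8H18.
  M = 8(12.011) + 18(1.008)
    = 96.088 + 18.144 = 114.232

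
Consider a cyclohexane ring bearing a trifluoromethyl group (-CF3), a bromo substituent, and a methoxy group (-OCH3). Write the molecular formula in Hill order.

Atom tally by fragment:
  cyclohexane ring core → C:6 H:12
  (− 3 ring H displaced by substituents)
  + CF3 → C:1 F:3
  + Br → Br:1
  + OCH3 → C:1 H:3 O:1
Element totals:
  C: 8
  H: 12
  Br: 1
  F: 3
  O: 1

C8H12BrF3O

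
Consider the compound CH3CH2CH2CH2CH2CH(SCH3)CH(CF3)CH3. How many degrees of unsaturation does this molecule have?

Element totals:
  C: 10
  H: 19
  F: 3
  S: 1
Molecular formula: C10H19F3S.
DoU = (2C + 2 + N − H − X) / 2 = (2·10 + 2 + 0 − 19 − 3) / 2 = 0.

0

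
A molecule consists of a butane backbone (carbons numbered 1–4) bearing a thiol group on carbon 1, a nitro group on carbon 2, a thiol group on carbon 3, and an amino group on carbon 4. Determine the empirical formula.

C2H5NOS

Atom tally by fragment:
  HSCH2 → C:1 H:3 S:1
  CH(NO2) → C:1 H:1 N:1 O:2
  CH(SH) → C:1 H:2 S:1
  CH2NH2 → C:1 H:4 N:1
Element totals:
  C: 4
  H: 10
  N: 2
  O: 2
  S: 2
Molecular formula: C4H10N2O2S2.
gcd of subscripts = 2; dividing each by 2:
  C: 4/2 = 2
  H: 10/2 = 5
  N: 2/2 = 1
  O: 2/2 = 1
  S: 2/2 = 1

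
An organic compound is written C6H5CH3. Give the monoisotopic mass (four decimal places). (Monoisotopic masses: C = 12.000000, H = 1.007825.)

92.0626

Atom tally by fragment:
  benzene ring core → C:6 H:6
  (− 1 ring H displaced by substituents)
  + CH3 → C:1 H:3
Element totals:
  C: 7
  H: 8
Molecular formula: C7H8.
  M = 7(12.0) + 8(1.007825)
    = 84.000000 + 8.062600 = 92.062600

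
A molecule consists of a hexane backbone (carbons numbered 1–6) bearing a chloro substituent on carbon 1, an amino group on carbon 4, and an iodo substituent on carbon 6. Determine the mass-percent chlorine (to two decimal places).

Atom tally by fragment:
  ClCH2 → C:1 H:2 Cl:1
  CH2 → C:1 H:2
  CH2 → C:1 H:2
  CH(NH2) → C:1 H:3 N:1
  CH2 → C:1 H:2
  CH2I → C:1 H:2 I:1
Element totals:
  C: 6
  H: 13
  Cl: 1
  I: 1
  N: 1
Molecular formula: C6H13ClIN.
Molar mass = 261.531 g/mol.
Mass from Cl: 1 × 35.45 = 35.450 g/mol.
%Cl = 35.450 / 261.531 × 100 = 13.55%.

13.55%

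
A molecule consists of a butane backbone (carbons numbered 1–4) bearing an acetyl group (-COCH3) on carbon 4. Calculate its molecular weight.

Atom tally by fragment:
  CH3 → C:1 H:3
  CH2 → C:1 H:2
  CH2 → C:1 H:2
  CH2COCH3 → C:3 H:5 O:1
Element totals:
  C: 6
  H: 12
  O: 1
Molecular formula: C6H12O.
  M = 6(12.011) + 12(1.008) + 15.999
    = 72.066 + 12.096 + 15.999 = 100.161

100.16 g/mol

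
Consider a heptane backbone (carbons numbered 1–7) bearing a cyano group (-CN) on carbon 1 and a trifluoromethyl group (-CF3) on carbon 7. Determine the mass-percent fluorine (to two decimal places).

Atom tally by fragment:
  NCCH2 → C:2 H:2 N:1
  CH2 → C:1 H:2
  CH2 → C:1 H:2
  CH2 → C:1 H:2
  CH2 → C:1 H:2
  CH2 → C:1 H:2
  CH2CF3 → C:2 H:2 F:3
Element totals:
  C: 9
  H: 14
  F: 3
  N: 1
Molecular formula: C9H14F3N.
Molar mass = 193.212 g/mol.
Mass from F: 3 × 18.998 = 56.994 g/mol.
%F = 56.994 / 193.212 × 100 = 29.50%.

29.50%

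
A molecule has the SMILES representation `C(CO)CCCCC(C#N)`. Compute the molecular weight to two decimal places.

141.21 g/mol

Atom tally by fragment:
  HOCH2CH2 → C:2 H:5 O:1
  CH2 → C:1 H:2
  CH2 → C:1 H:2
  CH2 → C:1 H:2
  CH2 → C:1 H:2
  CH2CN → C:2 H:2 N:1
Element totals:
  C: 8
  H: 15
  N: 1
  O: 1
Molecular formula: C8H15NO.
  M = 8(12.011) + 15(1.008) + 14.007 + 15.999
    = 96.088 + 15.120 + 14.007 + 15.999 = 141.214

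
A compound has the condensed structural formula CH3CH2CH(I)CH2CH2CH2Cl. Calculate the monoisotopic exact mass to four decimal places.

Atom tally by fragment:
  CH3 → C:1 H:3
  CH2 → C:1 H:2
  CH(I) → C:1 H:1 I:1
  CH2 → C:1 H:2
  CH2 → C:1 H:2
  CH2Cl → C:1 H:2 Cl:1
Element totals:
  C: 6
  H: 12
  Cl: 1
  I: 1
Molecular formula: C6H12ClI.
  M = 6(12.0) + 12(1.007825) + 34.968853 + 126.904472
    = 72.000000 + 12.093900 + 34.968853 + 126.904472 = 245.967225

245.9672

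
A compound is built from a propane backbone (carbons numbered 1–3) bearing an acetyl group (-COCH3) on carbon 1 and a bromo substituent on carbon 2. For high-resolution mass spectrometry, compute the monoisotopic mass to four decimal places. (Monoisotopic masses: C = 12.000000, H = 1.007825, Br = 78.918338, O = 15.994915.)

Atom tally by fragment:
  CH3COCH2 → C:3 H:5 O:1
  CH(Br) → C:1 H:1 Br:1
  CH3 → C:1 H:3
Element totals:
  C: 5
  H: 9
  Br: 1
  O: 1
Molecular formula: C5H9BrO.
  M = 5(12.0) + 9(1.007825) + 78.918338 + 15.994915
    = 60.000000 + 9.070425 + 78.918338 + 15.994915 = 163.983678

163.9837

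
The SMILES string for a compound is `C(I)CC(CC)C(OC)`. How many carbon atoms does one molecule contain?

7

Atom tally by fragment:
  ICH2 → C:1 H:2 I:1
  CH2 → C:1 H:2
  CH(C2H5) → C:3 H:6
  CH2OCH3 → C:2 H:5 O:1
Element totals:
  C: 7
  H: 15
  I: 1
  O: 1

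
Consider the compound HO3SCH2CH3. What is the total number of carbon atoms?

Atom tally by fragment:
  HO3SCH2 → C:1 H:3 S:1 O:3
  CH3 → C:1 H:3
Element totals:
  C: 2
  H: 6
  O: 3
  S: 1

2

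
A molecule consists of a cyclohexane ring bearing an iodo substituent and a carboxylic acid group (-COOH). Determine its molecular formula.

Atom tally by fragment:
  cyclohexane ring core → C:6 H:12
  (− 2 ring H displaced by substituents)
  + I → I:1
  + COOH → C:1 H:1 O:2
Element totals:
  C: 7
  H: 11
  I: 1
  O: 2

C7H11IO2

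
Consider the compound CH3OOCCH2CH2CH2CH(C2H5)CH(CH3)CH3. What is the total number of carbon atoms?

Element totals:
  C: 11
  H: 22
  O: 2

11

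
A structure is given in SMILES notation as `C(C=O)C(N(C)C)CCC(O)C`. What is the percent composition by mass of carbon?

Atom tally by fragment:
  OHCCH2 → C:2 H:3 O:1
  CH(N(CH3)2) → C:3 H:7 N:1
  CH2 → C:1 H:2
  CH2 → C:1 H:2
  CH(OH) → C:1 H:2 O:1
  CH3 → C:1 H:3
Element totals:
  C: 9
  H: 19
  N: 1
  O: 2
Molecular formula: C9H19NO2.
Molar mass = 173.256 g/mol.
Mass from C: 9 × 12.011 = 108.099 g/mol.
%C = 108.099 / 173.256 × 100 = 62.39%.

62.39%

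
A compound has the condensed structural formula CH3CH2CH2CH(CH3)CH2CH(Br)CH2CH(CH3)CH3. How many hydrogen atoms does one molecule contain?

23

Element totals:
  C: 11
  H: 23
  Br: 1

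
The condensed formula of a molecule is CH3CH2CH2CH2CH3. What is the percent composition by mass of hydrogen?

16.76%

Element totals:
  C: 5
  H: 12
Molecular formula: C5H12.
Molar mass = 72.151 g/mol.
Mass from H: 12 × 1.008 = 12.096 g/mol.
%H = 12.096 / 72.151 × 100 = 16.76%.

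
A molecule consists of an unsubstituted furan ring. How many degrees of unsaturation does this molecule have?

3

Atom tally by fragment:
  furan ring core → C:4 H:4 O:1
Element totals:
  C: 4
  H: 4
  O: 1
Molecular formula: C4H4O.
DoU = (2C + 2 + N − H − X) / 2 = (2·4 + 2 + 0 − 4 − 0) / 2 = 3.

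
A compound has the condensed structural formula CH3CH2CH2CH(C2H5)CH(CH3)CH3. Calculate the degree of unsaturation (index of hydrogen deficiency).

0

Atom tally by fragment:
  CH3 → C:1 H:3
  CH2 → C:1 H:2
  CH2 → C:1 H:2
  CH(C2H5) → C:3 H:6
  CH(CH3) → C:2 H:4
  CH3 → C:1 H:3
Element totals:
  C: 9
  H: 20
Molecular formula: C9H20.
DoU = (2C + 2 + N − H − X) / 2 = (2·9 + 2 + 0 − 20 − 0) / 2 = 0.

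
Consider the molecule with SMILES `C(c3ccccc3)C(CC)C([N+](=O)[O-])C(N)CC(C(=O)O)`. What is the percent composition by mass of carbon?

Atom tally by fragment:
  C6H5CH2 → C:7 H:7
  CH(C2H5) → C:3 H:6
  CH(NO2) → C:1 H:1 N:1 O:2
  CH(NH2) → C:1 H:3 N:1
  CH2 → C:1 H:2
  CH2COOH → C:2 H:3 O:2
Element totals:
  C: 15
  H: 22
  N: 2
  O: 4
Molecular formula: C15H22N2O4.
Molar mass = 294.351 g/mol.
Mass from C: 15 × 12.011 = 180.165 g/mol.
%C = 180.165 / 294.351 × 100 = 61.21%.

61.21%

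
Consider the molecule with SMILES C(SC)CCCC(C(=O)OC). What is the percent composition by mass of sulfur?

18.19%

Atom tally by fragment:
  CH3SCH2 → C:2 H:5 S:1
  CH2 → C:1 H:2
  CH2 → C:1 H:2
  CH2 → C:1 H:2
  CH2COOCH3 → C:3 H:5 O:2
Element totals:
  C: 8
  H: 16
  O: 2
  S: 1
Molecular formula: C8H16O2S.
Molar mass = 176.274 g/mol.
Mass from S: 1 × 32.06 = 32.060 g/mol.
%S = 32.060 / 176.274 × 100 = 18.19%.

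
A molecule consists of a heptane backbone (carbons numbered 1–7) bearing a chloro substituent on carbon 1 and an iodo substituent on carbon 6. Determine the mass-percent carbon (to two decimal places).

Atom tally by fragment:
  ClCH2 → C:1 H:2 Cl:1
  CH2 → C:1 H:2
  CH2 → C:1 H:2
  CH2 → C:1 H:2
  CH2 → C:1 H:2
  CH(I) → C:1 H:1 I:1
  CH3 → C:1 H:3
Element totals:
  C: 7
  H: 14
  Cl: 1
  I: 1
Molecular formula: C7H14ClI.
Molar mass = 260.543 g/mol.
Mass from C: 7 × 12.011 = 84.077 g/mol.
%C = 84.077 / 260.543 × 100 = 32.27%.

32.27%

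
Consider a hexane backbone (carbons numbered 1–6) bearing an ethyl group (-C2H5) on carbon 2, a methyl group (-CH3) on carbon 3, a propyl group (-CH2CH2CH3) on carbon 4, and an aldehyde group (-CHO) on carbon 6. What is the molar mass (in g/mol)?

198.35 g/mol

Atom tally by fragment:
  CH3 → C:1 H:3
  CH(C2H5) → C:3 H:6
  CH(CH3) → C:2 H:4
  CH(CH2CH2CH3) → C:4 H:8
  CH2 → C:1 H:2
  CH2CHO → C:2 H:3 O:1
Element totals:
  C: 13
  H: 26
  O: 1
Molecular formula: C13H26O.
  M = 13(12.011) + 26(1.008) + 15.999
    = 156.143 + 26.208 + 15.999 = 198.350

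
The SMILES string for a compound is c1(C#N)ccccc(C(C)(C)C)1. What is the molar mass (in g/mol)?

159.23 g/mol

Atom tally by fragment:
  benzene ring core → C:6 H:6
  (− 2 ring H displaced by substituents)
  + CN → C:1 N:1
  + C(CH3)3 → C:4 H:9
Element totals:
  C: 11
  H: 13
  N: 1
Molecular formula: C11H13N.
  M = 11(12.011) + 13(1.008) + 14.007
    = 132.121 + 13.104 + 14.007 = 159.232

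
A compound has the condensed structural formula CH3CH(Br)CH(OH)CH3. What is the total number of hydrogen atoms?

9

Atom tally by fragment:
  CH3 → C:1 H:3
  CH(Br) → C:1 H:1 Br:1
  CH(OH) → C:1 H:2 O:1
  CH3 → C:1 H:3
Element totals:
  C: 4
  H: 9
  Br: 1
  O: 1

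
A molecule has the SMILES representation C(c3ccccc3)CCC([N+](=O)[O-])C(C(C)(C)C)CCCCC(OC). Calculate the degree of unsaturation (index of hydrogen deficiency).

Atom tally by fragment:
  C6H5CH2 → C:7 H:7
  CH2 → C:1 H:2
  CH2 → C:1 H:2
  CH(NO2) → C:1 H:1 N:1 O:2
  CH(C(CH3)3) → C:5 H:10
  CH2 → C:1 H:2
  CH2 → C:1 H:2
  CH2 → C:1 H:2
  CH2 → C:1 H:2
  CH2OCH3 → C:2 H:5 O:1
Element totals:
  C: 21
  H: 35
  N: 1
  O: 3
Molecular formula: C21H35NO3.
DoU = (2C + 2 + N − H − X) / 2 = (2·21 + 2 + 1 − 35 − 0) / 2 = 5.

5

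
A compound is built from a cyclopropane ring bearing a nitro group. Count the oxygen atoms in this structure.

Atom tally by fragment:
  cyclopropane ring core → C:3 H:6
  (− 1 ring H displaced by substituents)
  + NO2 → N:1 O:2
Element totals:
  C: 3
  H: 5
  N: 1
  O: 2

2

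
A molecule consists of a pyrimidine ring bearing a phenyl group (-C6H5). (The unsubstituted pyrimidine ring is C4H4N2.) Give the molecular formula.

C10H8N2

Atom tally by fragment:
  pyrimidine ring core → C:4 H:4 N:2
  (− 1 ring H displaced by substituents)
  + C6H5 → C:6 H:5
Element totals:
  C: 10
  H: 8
  N: 2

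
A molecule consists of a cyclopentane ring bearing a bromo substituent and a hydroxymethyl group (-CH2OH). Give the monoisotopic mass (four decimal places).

177.9993

Atom tally by fragment:
  cyclopentane ring core → C:5 H:10
  (− 2 ring H displaced by substituents)
  + Br → Br:1
  + CH2OH → C:1 H:3 O:1
Element totals:
  C: 6
  H: 11
  Br: 1
  O: 1
Molecular formula: C6H11BrO.
  M = 6(12.0) + 11(1.007825) + 78.918338 + 15.994915
    = 72.000000 + 11.086075 + 78.918338 + 15.994915 = 177.999328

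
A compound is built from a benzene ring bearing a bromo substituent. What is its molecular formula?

C6H5Br

Atom tally by fragment:
  benzene ring core → C:6 H:6
  (− 1 ring H displaced by substituents)
  + Br → Br:1
Element totals:
  C: 6
  H: 5
  Br: 1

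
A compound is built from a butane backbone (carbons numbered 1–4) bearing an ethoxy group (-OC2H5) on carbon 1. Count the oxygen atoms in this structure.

Atom tally by fragment:
  C2H5OCH2 → C:3 H:7 O:1
  CH2 → C:1 H:2
  CH2 → C:1 H:2
  CH3 → C:1 H:3
Element totals:
  C: 6
  H: 14
  O: 1

1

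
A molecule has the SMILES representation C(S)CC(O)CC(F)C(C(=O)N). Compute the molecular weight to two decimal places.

Atom tally by fragment:
  HSCH2 → C:1 H:3 S:1
  CH2 → C:1 H:2
  CH(OH) → C:1 H:2 O:1
  CH2 → C:1 H:2
  CH(F) → C:1 H:1 F:1
  CH2CONH2 → C:2 H:4 O:1 N:1
Element totals:
  C: 7
  H: 14
  F: 1
  N: 1
  O: 2
  S: 1
Molecular formula: C7H14FNO2S.
  M = 7(12.011) + 14(1.008) + 18.998 + 14.007 + 2(15.999) + 32.06
    = 84.077 + 14.112 + 18.998 + 14.007 + 31.998 + 32.060 = 195.252

195.25 g/mol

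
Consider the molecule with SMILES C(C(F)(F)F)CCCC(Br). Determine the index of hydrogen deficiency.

0

Atom tally by fragment:
  F3CCH2 → C:2 H:2 F:3
  CH2 → C:1 H:2
  CH2 → C:1 H:2
  CH2 → C:1 H:2
  CH2Br → C:1 H:2 Br:1
Element totals:
  C: 6
  H: 10
  Br: 1
  F: 3
Molecular formula: C6H10BrF3.
DoU = (2C + 2 + N − H − X) / 2 = (2·6 + 2 + 0 − 10 − 4) / 2 = 0.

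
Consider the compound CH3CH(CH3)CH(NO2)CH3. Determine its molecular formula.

Element totals:
  C: 5
  H: 11
  N: 1
  O: 2

C5H11NO2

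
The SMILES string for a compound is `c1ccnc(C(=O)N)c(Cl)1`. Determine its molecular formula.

Atom tally by fragment:
  pyridine ring core → C:5 H:5 N:1
  (− 2 ring H displaced by substituents)
  + CONH2 → C:1 H:2 O:1 N:1
  + Cl → Cl:1
Element totals:
  C: 6
  H: 5
  Cl: 1
  N: 2
  O: 1

C6H5ClN2O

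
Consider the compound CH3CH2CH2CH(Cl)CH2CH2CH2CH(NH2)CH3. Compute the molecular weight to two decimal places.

Element totals:
  C: 9
  H: 20
  Cl: 1
  N: 1
Molecular formula: C9H20ClN.
  M = 9(12.011) + 20(1.008) + 35.45 + 14.007
    = 108.099 + 20.160 + 35.450 + 14.007 = 177.716

177.72 g/mol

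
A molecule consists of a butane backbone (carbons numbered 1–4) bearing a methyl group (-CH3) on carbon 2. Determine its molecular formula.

Atom tally by fragment:
  CH3 → C:1 H:3
  CH(CH3) → C:2 H:4
  CH2 → C:1 H:2
  CH3 → C:1 H:3
Element totals:
  C: 5
  H: 12

C5H12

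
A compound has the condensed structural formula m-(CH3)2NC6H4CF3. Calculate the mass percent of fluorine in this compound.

Atom tally by fragment:
  benzene ring core → C:6 H:6
  (− 2 ring H displaced by substituents)
  + N(CH3)2 → N:1 C:2 H:6
  + CF3 → C:1 F:3
Element totals:
  C: 9
  H: 10
  F: 3
  N: 1
Molecular formula: C9H10F3N.
Molar mass = 189.180 g/mol.
Mass from F: 3 × 18.998 = 56.994 g/mol.
%F = 56.994 / 189.180 × 100 = 30.13%.

30.13%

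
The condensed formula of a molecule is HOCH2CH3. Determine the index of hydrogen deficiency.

0

Atom tally by fragment:
  HOCH2 → C:1 H:3 O:1
  CH3 → C:1 H:3
Element totals:
  C: 2
  H: 6
  O: 1
Molecular formula: C2H6O.
DoU = (2C + 2 + N − H − X) / 2 = (2·2 + 2 + 0 − 6 − 0) / 2 = 0.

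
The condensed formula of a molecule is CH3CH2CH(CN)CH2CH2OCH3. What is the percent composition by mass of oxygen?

Element totals:
  C: 7
  H: 13
  N: 1
  O: 1
Molecular formula: C7H13NO.
Molar mass = 127.187 g/mol.
Mass from O: 1 × 15.999 = 15.999 g/mol.
%O = 15.999 / 127.187 × 100 = 12.58%.

12.58%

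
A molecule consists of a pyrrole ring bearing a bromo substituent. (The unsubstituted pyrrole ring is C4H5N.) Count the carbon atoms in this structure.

4

Atom tally by fragment:
  pyrrole ring core → C:4 H:5 N:1
  (− 1 ring H displaced by substituents)
  + Br → Br:1
Element totals:
  C: 4
  H: 4
  Br: 1
  N: 1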